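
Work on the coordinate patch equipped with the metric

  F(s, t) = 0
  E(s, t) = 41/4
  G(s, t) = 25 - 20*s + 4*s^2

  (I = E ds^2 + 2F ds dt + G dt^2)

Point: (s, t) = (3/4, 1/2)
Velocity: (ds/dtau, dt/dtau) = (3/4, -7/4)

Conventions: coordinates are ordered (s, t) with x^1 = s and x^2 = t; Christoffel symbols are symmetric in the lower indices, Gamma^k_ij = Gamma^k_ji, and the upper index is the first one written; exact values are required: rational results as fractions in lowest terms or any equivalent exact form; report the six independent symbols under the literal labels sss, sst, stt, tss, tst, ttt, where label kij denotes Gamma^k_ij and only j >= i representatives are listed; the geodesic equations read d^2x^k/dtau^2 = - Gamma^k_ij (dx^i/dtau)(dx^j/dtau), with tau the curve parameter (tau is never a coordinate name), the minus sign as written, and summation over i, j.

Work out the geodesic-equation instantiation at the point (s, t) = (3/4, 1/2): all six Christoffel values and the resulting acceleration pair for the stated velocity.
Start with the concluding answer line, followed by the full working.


Answer: Gamma_sss = 0, Gamma_sst = 0, Gamma_stt = 28/41, Gamma_tss = 0, Gamma_tst = -4/7, Gamma_ttt = 0; accelerations (d^2s/dtau^2, d^2t/dtau^2) = (-343/164, -3/2)

E = 41/4, F = 0, G = 49/4 at the point
E_s = 0, E_t = 0, F_s = 0, F_t = 0, G_s = -14, G_t = 0
EG - F^2 = 2009/16;  g^inv = (16/2009) * [[49/4, 0], [0, 41/4]]
first-kind symbols [ij,l] = (1/2)(d_i g_jl + d_j g_il - d_l g_ij): [ss,s] = E_s/2 = 0, [ss,t] = F_s - E_t/2 = 0, [st,s] = E_t/2 = 0, [st,t] = G_s/2 = -7, [tt,s] = F_t - G_s/2 = 7, [tt,t] = G_t/2 = 0
Gamma^s_ij = (G*[ij,s] - F*[ij,t])/(EG - F^2), Gamma^t_ij = (E*[ij,t] - F*[ij,s])/(EG - F^2)
Gamma_sss = 0, Gamma_sst = 0, Gamma_stt = 28/41, Gamma_tss = 0, Gamma_tst = -4/7, Gamma_ttt = 0
d^2s/dtau^2 = -(Gamma_sss*(3/4)^2 + 2*Gamma_sst*(3/4)*(-7/4) + Gamma_stt*(-7/4)^2) = -343/164
d^2t/dtau^2 = -(Gamma_tss*(3/4)^2 + 2*Gamma_tst*(3/4)*(-7/4) + Gamma_ttt*(-7/4)^2) = -3/2


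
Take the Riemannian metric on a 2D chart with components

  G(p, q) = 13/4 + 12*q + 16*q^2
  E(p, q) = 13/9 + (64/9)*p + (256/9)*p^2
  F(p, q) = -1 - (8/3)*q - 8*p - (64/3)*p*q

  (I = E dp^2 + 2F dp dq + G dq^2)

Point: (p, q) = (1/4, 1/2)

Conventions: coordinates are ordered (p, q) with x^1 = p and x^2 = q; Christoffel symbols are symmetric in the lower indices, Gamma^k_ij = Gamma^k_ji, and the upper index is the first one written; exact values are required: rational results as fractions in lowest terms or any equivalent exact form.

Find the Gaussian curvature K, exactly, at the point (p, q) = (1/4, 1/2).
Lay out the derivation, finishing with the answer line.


E = 5, F = -7, G = 53/4, EG - F^2 = 69/4 at the point
E_p = 64/3, E_q = 0, F_p = -56/3, F_q = -8, G_p = 0, G_q = 28
E_qq = 0, F_pq = -64/3, G_pp = 0
Apply the Brioschi formula K = (det M1 - det M2)/(EG - F^2)^2 over the derivative matrices of E, F, G.
M1 = [[-E_qq/2 + F_pq - G_pp/2, E_p/2, F_p - E_q/2], [F_q - G_p/2, E, F], [G_q/2, F, G]] = [[-64/3, 32/3, -56/3], [-8, 5, -7], [14, -7, 53/4]]; det M1 = -64/3
M2 = [[0, E_q/2, G_p/2], [E_q/2, E, F], [G_p/2, F, G]] = [[0, 0, 0], [0, 5, -7], [0, -7, 53/4]]; det M2 = 0
det M1 - det M2 = -64/3; K = -64/3 / (69/4)^2 = -1024/14283

Answer: K = -1024/14283


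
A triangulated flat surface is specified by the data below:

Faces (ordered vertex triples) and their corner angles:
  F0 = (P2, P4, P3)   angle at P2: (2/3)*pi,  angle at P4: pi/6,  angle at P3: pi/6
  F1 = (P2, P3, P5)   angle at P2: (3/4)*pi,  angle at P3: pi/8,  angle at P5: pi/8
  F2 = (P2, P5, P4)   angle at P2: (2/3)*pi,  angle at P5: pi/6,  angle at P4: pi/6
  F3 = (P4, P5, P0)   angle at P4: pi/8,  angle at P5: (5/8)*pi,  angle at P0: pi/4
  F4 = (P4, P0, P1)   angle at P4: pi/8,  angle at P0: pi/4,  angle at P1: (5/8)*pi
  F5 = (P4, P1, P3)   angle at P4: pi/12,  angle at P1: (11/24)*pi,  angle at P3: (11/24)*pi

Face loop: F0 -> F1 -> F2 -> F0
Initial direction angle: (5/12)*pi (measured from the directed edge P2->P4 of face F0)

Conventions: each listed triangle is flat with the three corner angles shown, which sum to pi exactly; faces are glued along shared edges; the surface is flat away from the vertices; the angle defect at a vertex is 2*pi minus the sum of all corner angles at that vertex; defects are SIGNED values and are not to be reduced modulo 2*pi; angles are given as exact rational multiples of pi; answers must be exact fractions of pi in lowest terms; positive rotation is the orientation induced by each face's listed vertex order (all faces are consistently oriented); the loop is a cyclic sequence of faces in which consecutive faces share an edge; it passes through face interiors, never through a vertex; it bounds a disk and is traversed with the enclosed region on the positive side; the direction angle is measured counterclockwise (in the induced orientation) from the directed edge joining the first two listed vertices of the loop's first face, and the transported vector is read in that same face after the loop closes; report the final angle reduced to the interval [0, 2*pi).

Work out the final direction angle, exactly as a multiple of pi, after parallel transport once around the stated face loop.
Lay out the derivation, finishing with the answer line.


enclosed vertex P2: corner angles sum to (25/12)*pi, defect = 2*pi - (25/12)*pi = -pi/12
transport around the loop rotates by the sum of enclosed defects; add to the initial angle mod 2*pi
final angle = (5/12)*pi - pi/12 = pi/3 (mod 2*pi)

Answer: final direction angle = pi/3


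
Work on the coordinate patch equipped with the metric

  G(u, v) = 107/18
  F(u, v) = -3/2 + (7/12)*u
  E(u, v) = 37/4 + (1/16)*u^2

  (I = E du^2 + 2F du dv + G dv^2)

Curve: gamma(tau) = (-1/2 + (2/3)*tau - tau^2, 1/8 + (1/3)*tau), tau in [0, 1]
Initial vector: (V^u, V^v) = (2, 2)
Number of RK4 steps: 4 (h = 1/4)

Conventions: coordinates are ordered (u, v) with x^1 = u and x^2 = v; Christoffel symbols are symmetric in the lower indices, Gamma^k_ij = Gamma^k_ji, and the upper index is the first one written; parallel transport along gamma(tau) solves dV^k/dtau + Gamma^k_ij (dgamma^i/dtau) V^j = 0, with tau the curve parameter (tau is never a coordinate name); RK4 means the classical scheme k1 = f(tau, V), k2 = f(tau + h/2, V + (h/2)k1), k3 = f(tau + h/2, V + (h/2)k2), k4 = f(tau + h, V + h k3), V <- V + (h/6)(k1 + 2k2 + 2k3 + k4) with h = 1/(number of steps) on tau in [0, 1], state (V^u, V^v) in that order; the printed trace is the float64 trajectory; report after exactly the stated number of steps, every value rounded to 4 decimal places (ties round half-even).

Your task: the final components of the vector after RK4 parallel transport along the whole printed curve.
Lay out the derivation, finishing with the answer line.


gamma'(tau) = (2/3 - 2*tau, 1/3); f(tau, V)^k = -Gamma^k_ij(gamma(tau)) gamma'^i(tau) V^j; h = 1/4; intermediate values shown to 6 dp
curve data and Christoffel symbols at the stage parameters:
  tau = 0.000000: gamma = (-0.500000, 0.125000), gamma' = (0.666667, 0.333333); Gamma_uuu = 0.016568, Gamma_uuv = 0.000000, Gamma_uvv = 0.000000, Gamma_vuu = 0.103125, Gamma_vuv = 0.000000, Gamma_vvv = 0.000000
  tau = 0.125000: gamma = (-0.432292, 0.166667), gamma' = (0.416667, 0.333333); Gamma_uuu = 0.016572, Gamma_uuv = 0.000000, Gamma_uvv = 0.000000, Gamma_vuu = 0.103015, Gamma_vuv = 0.000000, Gamma_vvv = 0.000000
  tau = 0.250000: gamma = (-0.395833, 0.208333), gamma' = (0.166667, 0.333333); Gamma_uuu = 0.016574, Gamma_uuv = 0.000000, Gamma_uvv = 0.000000, Gamma_vuu = 0.102957, Gamma_vuv = 0.000000, Gamma_vvv = 0.000000
  tau = 0.375000: gamma = (-0.390625, 0.250000), gamma' = (-0.083333, 0.333333); Gamma_uuu = 0.016574, Gamma_uuv = 0.000000, Gamma_uvv = 0.000000, Gamma_vuu = 0.102948, Gamma_vuv = 0.000000, Gamma_vvv = 0.000000
  tau = 0.500000: gamma = (-0.416667, 0.291667), gamma' = (-0.333333, 0.333333); Gamma_uuu = 0.016573, Gamma_uuv = 0.000000, Gamma_uvv = 0.000000, Gamma_vuu = 0.102990, Gamma_vuv = 0.000000, Gamma_vvv = 0.000000
  tau = 0.625000: gamma = (-0.473958, 0.333333), gamma' = (-0.583333, 0.333333); Gamma_uuu = 0.016570, Gamma_uuv = 0.000000, Gamma_uvv = 0.000000, Gamma_vuu = 0.103083, Gamma_vuv = 0.000000, Gamma_vvv = 0.000000
  tau = 0.750000: gamma = (-0.562500, 0.375000), gamma' = (-0.833333, 0.333333); Gamma_uuu = 0.016565, Gamma_uuv = 0.000000, Gamma_uvv = 0.000000, Gamma_vuu = 0.103225, Gamma_vuv = 0.000000, Gamma_vvv = 0.000000
  tau = 0.875000: gamma = (-0.682292, 0.416667), gamma' = (-1.083333, 0.333333); Gamma_uuu = 0.016558, Gamma_uuv = 0.000000, Gamma_uvv = 0.000000, Gamma_vuu = 0.103418, Gamma_vuv = 0.000000, Gamma_vvv = 0.000000
  tau = 1.000000: gamma = (-0.833333, 0.458333), gamma' = (-1.333333, 0.333333); Gamma_uuu = 0.016549, Gamma_uuv = 0.000000, Gamma_uvv = 0.000000, Gamma_vuu = 0.103660, Gamma_vuv = 0.000000, Gamma_vvv = 0.000000
step 0: V^u = 2.0000, V^v = 2.0000
step 1: k1 = (-0.022091, -0.137499), k2 = (-0.013791, -0.085728), k3 = (-0.013798, -0.085772), k4 = (-0.005515, -0.034260); V <- V + (h/6)(k1 + 2k2 + 2k3 + k4): V^u = 1.9966, V^v = 1.9786
step 2: k1 = (-0.005515, -0.034260), k2 = (0.002757, 0.017123), k3 = (0.002758, 0.017131), k4 = (0.011033, 0.068565); V <- V + (h/6)(k1 + 2k2 + 2k3 + k4): V^u = 1.9972, V^v = 1.9828
step 3: k1 = (0.011033, 0.068565), k2 = (0.019318, 0.120180), k3 = (0.019328, 0.120242), k4 = (0.027637, 0.172220); V <- V + (h/6)(k1 + 2k2 + 2k3 + k4): V^u = 2.0021, V^v = 2.0129
step 4: k1 = (0.027637, 0.172220), k2 = (0.035975, 0.224691), k3 = (0.035994, 0.224808), k4 = (0.044375, 0.277957); V <- V + (h/6)(k1 + 2k2 + 2k3 + k4): V^u = 2.0111, V^v = 2.0691

Answer: V^u = 2.0111, V^v = 2.0691


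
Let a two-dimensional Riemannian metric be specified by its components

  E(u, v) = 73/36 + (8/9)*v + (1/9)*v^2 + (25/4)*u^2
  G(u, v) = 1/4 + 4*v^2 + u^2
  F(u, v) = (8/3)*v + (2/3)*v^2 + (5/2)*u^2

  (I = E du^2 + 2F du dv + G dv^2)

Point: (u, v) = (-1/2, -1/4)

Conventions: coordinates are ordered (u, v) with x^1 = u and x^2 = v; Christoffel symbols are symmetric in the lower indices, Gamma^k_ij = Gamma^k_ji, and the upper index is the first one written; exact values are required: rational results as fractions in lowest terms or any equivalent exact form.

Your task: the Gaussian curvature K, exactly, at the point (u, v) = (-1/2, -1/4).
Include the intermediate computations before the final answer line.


E = 27/8, F = 0, G = 3/4, EG - F^2 = 81/32 at the point
E_u = -25/4, E_v = 5/6, F_u = -5/2, F_v = 7/3, G_u = -1, G_v = -2
E_vv = 2/9, F_uv = 0, G_uu = 2
By Brioschi, K is (det M1 - det M2) divided by (EG - F^2) squared.
M1 = [[-E_vv/2 + F_uv - G_uu/2, E_u/2, F_u - E_v/2], [F_v - G_u/2, E, F], [G_v/2, F, G]] = [[-10/9, -25/8, -35/12], [17/6, 27/8, 0], [-1, 0, 3/4]]; det M1 = -385/64
M2 = [[0, E_v/2, G_u/2], [E_v/2, E, F], [G_u/2, F, G]] = [[0, 5/12, -1/2], [5/12, 27/8, 0], [-1/2, 0, 3/4]]; det M2 = -187/192
det M1 - det M2 = -121/24; K = -121/24 / (81/32)^2 = -15488/19683

Answer: K = -15488/19683


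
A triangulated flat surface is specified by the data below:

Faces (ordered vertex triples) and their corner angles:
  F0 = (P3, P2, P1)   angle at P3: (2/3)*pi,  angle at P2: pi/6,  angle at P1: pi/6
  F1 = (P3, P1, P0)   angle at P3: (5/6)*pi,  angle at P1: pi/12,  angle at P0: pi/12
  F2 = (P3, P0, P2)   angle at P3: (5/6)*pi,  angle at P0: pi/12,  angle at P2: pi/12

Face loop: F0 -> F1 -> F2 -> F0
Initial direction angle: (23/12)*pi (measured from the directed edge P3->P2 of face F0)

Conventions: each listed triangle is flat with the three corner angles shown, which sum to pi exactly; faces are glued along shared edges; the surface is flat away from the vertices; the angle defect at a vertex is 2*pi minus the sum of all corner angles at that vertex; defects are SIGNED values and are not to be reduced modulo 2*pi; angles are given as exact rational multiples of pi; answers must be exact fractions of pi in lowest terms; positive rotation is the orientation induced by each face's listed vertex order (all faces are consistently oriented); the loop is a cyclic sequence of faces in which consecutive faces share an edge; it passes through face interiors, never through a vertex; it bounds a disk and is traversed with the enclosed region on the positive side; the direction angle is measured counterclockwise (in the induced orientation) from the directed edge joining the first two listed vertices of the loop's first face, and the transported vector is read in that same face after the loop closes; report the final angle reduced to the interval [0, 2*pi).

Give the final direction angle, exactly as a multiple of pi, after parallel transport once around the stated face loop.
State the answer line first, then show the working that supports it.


Answer: final direction angle = (19/12)*pi

enclosed vertex P3: corner angles sum to (7/3)*pi, defect = 2*pi - (7/3)*pi = -pi/3
the rotation equals the total enclosed defect, so the final angle is initial + defects (mod 2*pi)
final angle = (23/12)*pi - pi/3 = (19/12)*pi (mod 2*pi)


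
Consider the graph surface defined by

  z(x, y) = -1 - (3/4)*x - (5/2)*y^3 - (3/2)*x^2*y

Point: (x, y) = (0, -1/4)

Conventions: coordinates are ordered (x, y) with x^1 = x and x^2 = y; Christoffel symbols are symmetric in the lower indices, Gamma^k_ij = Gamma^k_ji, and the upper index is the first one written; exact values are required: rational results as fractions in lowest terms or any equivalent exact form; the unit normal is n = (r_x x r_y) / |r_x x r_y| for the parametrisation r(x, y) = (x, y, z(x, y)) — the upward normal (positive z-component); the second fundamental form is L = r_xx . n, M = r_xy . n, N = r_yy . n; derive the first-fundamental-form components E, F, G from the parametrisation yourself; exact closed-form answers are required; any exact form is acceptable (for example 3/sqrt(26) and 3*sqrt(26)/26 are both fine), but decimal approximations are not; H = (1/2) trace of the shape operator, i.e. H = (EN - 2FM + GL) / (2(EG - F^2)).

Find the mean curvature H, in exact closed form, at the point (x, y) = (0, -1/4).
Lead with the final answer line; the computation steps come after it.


Answer: H = 110988*sqrt(73)/666125

z_x = -3/4, z_y = -15/32, z_xx = 3/4, z_xy = 0, z_yy = 15/4
E = 25/16, F = 45/128, G = 1249/1024; answer radicand W^2 = 1825/1024
unnormalised second-form numerators: l = 3/4, m = 0, n = 15/4; L = l/sqrt(1825/1024), and similarly M = m/sqrt(W^2), N = n/sqrt(W^2)
H = (E*n - 2*F*m + G*l) / (2*(EG - F^2)*sqrt(W^2)); E*n - 2*F*m + G*l = 27747/4096, EG - F^2 = 1825/1024, so H = (27747/14600)/sqrt(1825/1024)


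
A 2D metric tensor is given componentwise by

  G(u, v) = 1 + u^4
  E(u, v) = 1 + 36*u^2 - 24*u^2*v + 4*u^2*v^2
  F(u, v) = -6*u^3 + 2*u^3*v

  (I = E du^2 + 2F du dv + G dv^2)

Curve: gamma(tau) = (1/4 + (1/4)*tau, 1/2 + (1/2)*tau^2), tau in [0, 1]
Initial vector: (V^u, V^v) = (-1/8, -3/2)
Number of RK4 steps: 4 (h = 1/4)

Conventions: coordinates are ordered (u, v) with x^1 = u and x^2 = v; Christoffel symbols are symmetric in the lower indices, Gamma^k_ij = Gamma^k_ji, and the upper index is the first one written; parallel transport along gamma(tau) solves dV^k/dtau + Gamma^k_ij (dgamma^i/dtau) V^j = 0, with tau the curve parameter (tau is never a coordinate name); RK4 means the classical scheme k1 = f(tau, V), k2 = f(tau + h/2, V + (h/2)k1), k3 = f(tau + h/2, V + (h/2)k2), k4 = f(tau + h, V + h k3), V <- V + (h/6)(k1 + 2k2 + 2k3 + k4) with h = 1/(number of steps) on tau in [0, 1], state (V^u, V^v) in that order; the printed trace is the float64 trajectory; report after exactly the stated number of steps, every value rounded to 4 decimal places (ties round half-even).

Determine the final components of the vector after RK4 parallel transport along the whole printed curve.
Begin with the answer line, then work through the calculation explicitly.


Answer: V^u = -0.1979, V^v = -1.4933

gamma'(tau) = (1/4, tau); f(tau, V)^k = -Gamma^k_ij(gamma(tau)) gamma'^i(tau) V^j; h = 1/4; intermediate values shown to 6 dp
curve data and Christoffel symbols at the stage parameters:
  tau = 0.000000: gamma = (0.250000, 0.500000), gamma' = (0.250000, 0.000000); Gamma_uuu = 2.435312, Gamma_uuv = -0.243531, Gamma_uvv = 0.000000, Gamma_vuu = -0.121766, Gamma_vuv = 0.012177, Gamma_vvv = 0.000000
  tau = 0.125000: gamma = (0.281250, 0.507812), gamma' = (0.250000, 0.125000); Gamma_uuu = 2.351498, Gamma_uuv = -0.265373, Gamma_uvv = 0.000000, Gamma_vuu = -0.132686, Gamma_vuv = 0.014974, Gamma_vvv = 0.000000
  tau = 0.250000: gamma = (0.312500, 0.531250), gamma' = (0.250000, 0.250000); Gamma_uuu = 2.247126, Gamma_uuv = -0.284446, Gamma_uvv = 0.000000, Gamma_vuu = -0.142223, Gamma_vuv = 0.018003, Gamma_vvv = 0.000000
  tau = 0.375000: gamma = (0.343750, 0.570312), gamma' = (0.250000, 0.375000); Gamma_uuu = 2.133715, Gamma_uuv = -0.301876, Gamma_uvv = 0.000000, Gamma_vuu = -0.150938, Gamma_vuv = 0.021355, Gamma_vvv = 0.000000
  tau = 0.500000: gamma = (0.375000, 0.625000), gamma' = (0.250000, 0.500000); Gamma_uuu = 2.018052, Gamma_uuv = -0.318640, Gamma_uvv = 0.000000, Gamma_vuu = -0.159320, Gamma_vuv = 0.025156, Gamma_vvv = 0.000000
  tau = 0.625000: gamma = (0.406250, 0.695312), gamma' = (0.250000, 0.625000); Gamma_uuu = 1.903809, Gamma_uuv = -0.335587, Gamma_uvv = 0.000000, Gamma_vuu = -0.167793, Gamma_vuv = 0.029577, Gamma_vvv = 0.000000
  tau = 0.750000: gamma = (0.437500, 0.781250), gamma' = (0.250000, 0.750000); Gamma_uuu = 1.792663, Gamma_uuv = -0.353483, Gamma_uvv = 0.000000, Gamma_vuu = -0.176741, Gamma_vuv = 0.034850, Gamma_vvv = 0.000000
  tau = 0.875000: gamma = (0.468750, 0.882812), gamma' = (0.250000, 0.875000); Gamma_uuu = 1.684988, Gamma_uuv = -0.373060, Gamma_uvv = 0.000000, Gamma_vuu = -0.186530, Gamma_vuv = 0.041298, Gamma_vvv = 0.000000
  tau = 1.000000: gamma = (0.500000, 1.000000), gamma' = (0.250000, 1.000000); Gamma_uuu = 1.580247, Gamma_uuv = -0.395062, Gamma_uvv = 0.000000, Gamma_vuu = -0.197531, Gamma_vuv = 0.049383, Gamma_vvv = 0.000000
step 0: V^u = -0.1250, V^v = -1.5000
step 1: k1 = (-0.015221, 0.000761), k2 = (-0.029115, 0.001643), k3 = (-0.028145, 0.001588), k4 = (-0.041853, 0.002649); V <- V + (h/6)(k1 + 2k2 + 2k3 + k4): V^u = -0.1321, V^v = -1.4996
step 2: k1 = (-0.041796, 0.002645), k2 = (-0.055419, 0.003920), k3 = (-0.054692, 0.003869), k4 = (-0.069043, 0.005451); V <- V + (h/6)(k1 + 2k2 + 2k3 + k4): V^u = -0.1459, V^v = -1.4986
step 3: k1 = (-0.069000, 0.005447), k2 = (-0.084523, 0.007449), k3 = (-0.083985, 0.007402), k4 = (-0.101710, 0.010028); V <- V + (h/6)(k1 + 2k2 + 2k3 + k4): V^u = -0.1671, V^v = -1.4967
step 4: k1 = (-0.101678, 0.010025), k2 = (-0.122425, 0.013553), k3 = (-0.122138, 0.013521), k4 = (-0.147490, 0.018436); V <- V + (h/6)(k1 + 2k2 + 2k3 + k4): V^u = -0.1979, V^v = -1.4933


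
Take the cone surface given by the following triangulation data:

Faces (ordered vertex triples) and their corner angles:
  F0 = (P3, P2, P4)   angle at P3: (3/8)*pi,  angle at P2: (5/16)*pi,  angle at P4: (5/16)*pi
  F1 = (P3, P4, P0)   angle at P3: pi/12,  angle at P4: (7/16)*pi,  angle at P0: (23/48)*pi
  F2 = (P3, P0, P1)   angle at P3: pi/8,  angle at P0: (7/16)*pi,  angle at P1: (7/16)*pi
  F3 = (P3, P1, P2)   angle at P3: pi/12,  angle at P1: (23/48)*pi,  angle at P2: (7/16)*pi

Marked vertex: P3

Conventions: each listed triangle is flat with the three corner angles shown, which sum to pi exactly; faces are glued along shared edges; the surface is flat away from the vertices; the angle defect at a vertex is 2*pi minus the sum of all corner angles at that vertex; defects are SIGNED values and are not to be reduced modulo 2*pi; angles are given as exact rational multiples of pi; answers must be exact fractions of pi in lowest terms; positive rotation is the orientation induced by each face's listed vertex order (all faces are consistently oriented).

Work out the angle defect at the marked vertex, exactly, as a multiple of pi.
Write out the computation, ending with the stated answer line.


Sum of corner angles at P3: (2/3)*pi
defect = 2*pi - (2/3)*pi

Answer: defect(P3) = (4/3)*pi


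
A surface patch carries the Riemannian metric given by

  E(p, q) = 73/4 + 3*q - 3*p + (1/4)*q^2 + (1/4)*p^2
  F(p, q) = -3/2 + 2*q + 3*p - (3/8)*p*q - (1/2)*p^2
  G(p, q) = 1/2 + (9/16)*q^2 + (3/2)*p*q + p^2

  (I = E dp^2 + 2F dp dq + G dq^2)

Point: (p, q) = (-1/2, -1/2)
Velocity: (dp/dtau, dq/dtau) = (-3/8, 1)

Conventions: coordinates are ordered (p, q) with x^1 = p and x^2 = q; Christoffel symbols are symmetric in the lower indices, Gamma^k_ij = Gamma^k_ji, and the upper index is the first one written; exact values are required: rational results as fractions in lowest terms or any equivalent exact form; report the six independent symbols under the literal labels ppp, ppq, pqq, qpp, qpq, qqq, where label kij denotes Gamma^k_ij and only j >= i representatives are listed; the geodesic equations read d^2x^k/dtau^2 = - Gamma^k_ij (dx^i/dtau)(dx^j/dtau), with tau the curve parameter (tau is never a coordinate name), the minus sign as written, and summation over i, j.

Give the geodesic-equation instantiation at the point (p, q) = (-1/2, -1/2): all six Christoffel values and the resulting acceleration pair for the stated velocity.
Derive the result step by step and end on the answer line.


E = 147/8, F = -135/32, G = 81/64 at the point
E_p = -13/4, E_q = 11/4, F_p = 59/16, F_q = 35/16, G_p = -7/4, G_q = -21/16
EG - F^2 = 5589/1024;  g^inv = (1024/5589) * [[81/64, 135/32], [135/32, 147/8]]
first-kind symbols [ij,l] = (1/2)(d_i g_jl + d_j g_il - d_l g_ij): [pp,p] = E_p/2 = -13/8, [pp,q] = F_p - E_q/2 = 37/16, [pq,p] = E_q/2 = 11/8, [pq,q] = G_p/2 = -7/8, [qq,p] = F_q - G_p/2 = 49/16, [qq,q] = G_q/2 = -21/32
Gamma^p_ij = (G*[ij,p] - F*[ij,q])/(EG - F^2), Gamma^q_ij = (E*[ij,q] - F*[ij,p])/(EG - F^2)
Gamma_ppp = 292/207, Gamma_ppq = -74/207, Gamma_pqq = 14/69, Gamma_qpp = 12164/1863, Gamma_qpq = -3508/1863, Gamma_qqq = 98/621
d^2p/dtau^2 = -(Gamma_ppp*(-3/8)^2 + 2*Gamma_ppq*(-3/8)*(1) + Gamma_pqq*(1)^2) = -739/1104
d^2q/dtau^2 = -(Gamma_qpp*(-3/8)^2 + 2*Gamma_qpq*(-3/8)*(1) + Gamma_qqq*(1)^2) = -2747/1104

Answer: Gamma_ppp = 292/207, Gamma_ppq = -74/207, Gamma_pqq = 14/69, Gamma_qpp = 12164/1863, Gamma_qpq = -3508/1863, Gamma_qqq = 98/621; accelerations (d^2p/dtau^2, d^2q/dtau^2) = (-739/1104, -2747/1104)


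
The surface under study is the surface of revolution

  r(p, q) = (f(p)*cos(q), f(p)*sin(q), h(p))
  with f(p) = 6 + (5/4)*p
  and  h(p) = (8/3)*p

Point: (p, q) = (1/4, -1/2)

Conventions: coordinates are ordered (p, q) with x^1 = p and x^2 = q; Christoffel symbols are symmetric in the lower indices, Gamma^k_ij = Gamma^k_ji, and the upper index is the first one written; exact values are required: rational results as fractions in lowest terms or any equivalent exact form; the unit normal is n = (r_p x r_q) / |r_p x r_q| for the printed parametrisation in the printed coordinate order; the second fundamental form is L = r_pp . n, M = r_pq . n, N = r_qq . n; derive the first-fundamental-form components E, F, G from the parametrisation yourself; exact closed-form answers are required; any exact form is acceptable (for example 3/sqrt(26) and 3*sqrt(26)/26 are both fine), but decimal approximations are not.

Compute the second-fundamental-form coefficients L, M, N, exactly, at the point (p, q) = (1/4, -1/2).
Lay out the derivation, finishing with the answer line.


f = 101/16, f' = 5/4, f'' = 0, h' = 8/3, h'' = 0
E = 1249/144, F = 0, G = 10201/256; answer radicand W^2 = 1249/144
unnormalised second-form numerators: l = 0, m = 0, n = 101/6; L = l/sqrt(1249/144), and similarly M = m/sqrt(W^2), N = n/sqrt(W^2)

Answer: L = 0, M = 0, N = 202*sqrt(1249)/1249


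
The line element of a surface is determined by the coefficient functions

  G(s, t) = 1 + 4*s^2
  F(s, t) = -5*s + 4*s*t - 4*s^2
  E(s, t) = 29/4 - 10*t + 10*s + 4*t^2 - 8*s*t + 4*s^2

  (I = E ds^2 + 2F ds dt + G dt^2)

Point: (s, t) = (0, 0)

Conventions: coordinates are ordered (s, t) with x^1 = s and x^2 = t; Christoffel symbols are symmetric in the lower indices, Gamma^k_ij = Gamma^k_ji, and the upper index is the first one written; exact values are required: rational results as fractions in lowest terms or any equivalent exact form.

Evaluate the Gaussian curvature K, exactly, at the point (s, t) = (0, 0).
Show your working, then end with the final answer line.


E = 29/4, F = 0, G = 1, EG - F^2 = 29/4 at the point
E_s = 10, E_t = -10, F_s = -5, F_t = 0, G_s = 0, G_t = 0
E_tt = 8, F_st = 4, G_ss = 8
Apply the Brioschi formula K = (det M1 - det M2)/(EG - F^2)^2 over the derivative matrices of E, F, G.
M1 = [[-E_tt/2 + F_st - G_ss/2, E_s/2, F_s - E_t/2], [F_t - G_s/2, E, F], [G_t/2, F, G]] = [[-4, 5, 0], [0, 29/4, 0], [0, 0, 1]]; det M1 = -29
M2 = [[0, E_t/2, G_s/2], [E_t/2, E, F], [G_s/2, F, G]] = [[0, -5, 0], [-5, 29/4, 0], [0, 0, 1]]; det M2 = -25
det M1 - det M2 = -4; K = -4 / (29/4)^2 = -64/841

Answer: K = -64/841


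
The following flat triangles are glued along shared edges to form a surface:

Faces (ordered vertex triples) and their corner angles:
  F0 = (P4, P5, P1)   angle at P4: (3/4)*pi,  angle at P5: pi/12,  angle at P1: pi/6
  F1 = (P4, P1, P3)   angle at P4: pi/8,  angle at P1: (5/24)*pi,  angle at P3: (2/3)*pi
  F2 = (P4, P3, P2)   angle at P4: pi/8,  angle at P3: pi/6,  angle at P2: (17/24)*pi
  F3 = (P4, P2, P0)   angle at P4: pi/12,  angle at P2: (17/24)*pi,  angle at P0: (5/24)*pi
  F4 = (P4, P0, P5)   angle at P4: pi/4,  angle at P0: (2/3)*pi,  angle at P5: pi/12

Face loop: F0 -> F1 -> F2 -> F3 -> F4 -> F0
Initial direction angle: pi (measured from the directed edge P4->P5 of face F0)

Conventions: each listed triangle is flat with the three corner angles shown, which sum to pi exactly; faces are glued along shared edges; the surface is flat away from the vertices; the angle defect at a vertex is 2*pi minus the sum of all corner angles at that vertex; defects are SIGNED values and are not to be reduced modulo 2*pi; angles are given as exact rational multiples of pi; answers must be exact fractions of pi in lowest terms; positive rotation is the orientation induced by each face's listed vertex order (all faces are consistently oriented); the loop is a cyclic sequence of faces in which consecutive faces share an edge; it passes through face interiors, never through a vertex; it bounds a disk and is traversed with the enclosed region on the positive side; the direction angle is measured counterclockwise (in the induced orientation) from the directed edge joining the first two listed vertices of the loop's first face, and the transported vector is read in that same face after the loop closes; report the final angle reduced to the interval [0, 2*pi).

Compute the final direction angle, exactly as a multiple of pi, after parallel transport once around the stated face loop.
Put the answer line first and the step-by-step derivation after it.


Answer: final direction angle = (5/3)*pi

enclosed vertex P4: corner angles sum to (4/3)*pi, defect = 2*pi - (4/3)*pi = (2/3)*pi
transport around the loop rotates by the sum of enclosed defects; add to the initial angle mod 2*pi
final angle = pi + (2/3)*pi = (5/3)*pi (mod 2*pi)


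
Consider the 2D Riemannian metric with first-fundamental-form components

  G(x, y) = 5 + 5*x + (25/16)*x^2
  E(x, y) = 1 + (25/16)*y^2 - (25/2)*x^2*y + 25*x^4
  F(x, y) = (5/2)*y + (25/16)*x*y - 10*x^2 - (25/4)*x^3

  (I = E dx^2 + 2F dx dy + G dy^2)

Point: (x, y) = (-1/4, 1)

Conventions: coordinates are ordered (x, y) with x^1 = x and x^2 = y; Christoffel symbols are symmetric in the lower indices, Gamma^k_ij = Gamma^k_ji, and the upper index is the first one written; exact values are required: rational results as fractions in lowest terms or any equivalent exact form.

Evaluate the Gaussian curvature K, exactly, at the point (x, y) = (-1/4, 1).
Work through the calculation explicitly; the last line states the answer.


E = 481/256, F = 405/256, G = 985/256, EG - F^2 = 605/128 at the point
E_x = 75/16, E_y = 75/32, F_x = 345/64, F_y = 135/64, G_x = 135/32, G_y = 0
E_yy = 25/8, F_xy = 25/16, G_xx = 25/8
Using the Brioschi determinant formula for K from the metric derivatives:
M1 = [[-E_yy/2 + F_xy - G_xx/2, E_x/2, F_x - E_y/2], [F_y - G_x/2, E, F], [G_y/2, F, G]] = [[-25/16, 75/32, 135/32], [0, 481/256, 405/256], [0, 405/256, 985/256]]; det M1 = -15125/2048
M2 = [[0, E_y/2, G_x/2], [E_y/2, E, F], [G_x/2, F, G]] = [[0, 75/64, 135/64], [75/64, 481/256, 405/256], [135/64, 405/256, 985/256]]; det M2 = -11925/2048
det M1 - det M2 = -25/16; K = -25/16 / (605/128)^2 = -1024/14641

Answer: K = -1024/14641


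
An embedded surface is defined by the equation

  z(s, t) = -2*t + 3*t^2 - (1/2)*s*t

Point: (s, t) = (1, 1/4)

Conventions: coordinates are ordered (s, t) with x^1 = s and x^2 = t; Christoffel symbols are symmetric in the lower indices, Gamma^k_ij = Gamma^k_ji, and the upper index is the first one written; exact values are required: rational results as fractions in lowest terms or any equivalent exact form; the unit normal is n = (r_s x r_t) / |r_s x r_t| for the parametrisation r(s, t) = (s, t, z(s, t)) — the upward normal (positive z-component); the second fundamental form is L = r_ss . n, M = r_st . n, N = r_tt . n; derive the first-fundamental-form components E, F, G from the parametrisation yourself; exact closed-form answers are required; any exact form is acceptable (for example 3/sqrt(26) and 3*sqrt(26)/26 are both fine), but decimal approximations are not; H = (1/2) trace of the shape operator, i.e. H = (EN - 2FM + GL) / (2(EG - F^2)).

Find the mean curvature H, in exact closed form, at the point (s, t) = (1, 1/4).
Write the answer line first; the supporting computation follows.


Answer: H = 1592*sqrt(129)/16641

z_s = -1/8, z_t = -1, z_ss = 0, z_st = -1/2, z_tt = 6
E = 65/64, F = 1/8, G = 2; answer radicand W^2 = 129/64
unnormalised second-form numerators: l = 0, m = -1/2, n = 6; L = l/sqrt(129/64), and similarly M = m/sqrt(W^2), N = n/sqrt(W^2)
H = (E*n - 2*F*m + G*l) / (2*(EG - F^2)*sqrt(W^2)); E*n - 2*F*m + G*l = 199/32, EG - F^2 = 129/64, so H = (199/129)/sqrt(129/64)


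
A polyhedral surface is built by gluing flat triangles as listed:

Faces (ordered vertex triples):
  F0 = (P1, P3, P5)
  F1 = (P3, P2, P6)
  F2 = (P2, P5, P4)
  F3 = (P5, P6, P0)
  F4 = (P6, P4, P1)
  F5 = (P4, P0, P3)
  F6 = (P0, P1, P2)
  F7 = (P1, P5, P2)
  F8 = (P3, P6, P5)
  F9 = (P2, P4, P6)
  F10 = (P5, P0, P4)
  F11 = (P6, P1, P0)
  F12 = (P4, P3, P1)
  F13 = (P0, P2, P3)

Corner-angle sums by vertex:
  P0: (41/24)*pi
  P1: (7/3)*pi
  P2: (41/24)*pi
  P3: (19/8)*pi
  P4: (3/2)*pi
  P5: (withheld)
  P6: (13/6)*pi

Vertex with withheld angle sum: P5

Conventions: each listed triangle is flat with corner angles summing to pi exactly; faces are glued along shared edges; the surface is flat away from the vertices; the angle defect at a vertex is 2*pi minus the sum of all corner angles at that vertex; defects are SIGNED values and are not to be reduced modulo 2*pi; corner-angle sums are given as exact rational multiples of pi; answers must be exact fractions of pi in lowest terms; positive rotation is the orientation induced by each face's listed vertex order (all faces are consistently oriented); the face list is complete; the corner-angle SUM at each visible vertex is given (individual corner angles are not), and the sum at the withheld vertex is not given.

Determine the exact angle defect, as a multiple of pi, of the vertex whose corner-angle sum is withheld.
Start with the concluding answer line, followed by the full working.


Answer: defect(P5) = (-5/24)*pi

V = 7, E = 21, F = 14; chi = V - E + F = 0
Gauss-Bonnet: total defect = 2*pi*chi = 0; visible defects sum to (5/24)*pi


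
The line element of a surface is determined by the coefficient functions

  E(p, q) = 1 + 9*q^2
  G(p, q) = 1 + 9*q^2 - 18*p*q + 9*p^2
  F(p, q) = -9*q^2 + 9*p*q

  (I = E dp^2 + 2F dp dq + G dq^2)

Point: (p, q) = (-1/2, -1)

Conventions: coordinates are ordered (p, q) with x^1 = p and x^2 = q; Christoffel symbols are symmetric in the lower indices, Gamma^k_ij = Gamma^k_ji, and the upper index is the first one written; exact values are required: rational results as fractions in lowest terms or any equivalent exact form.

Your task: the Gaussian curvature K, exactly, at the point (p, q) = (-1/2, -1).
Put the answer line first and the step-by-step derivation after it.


Answer: K = -144/2401

E = 10, F = -9/2, G = 13/4, EG - F^2 = 49/4 at the point
E_p = 0, E_q = -18, F_p = -9, F_q = 27/2, G_p = 9, G_q = -9
E_qq = 18, F_pq = 9, G_pp = 18
Apply the Brioschi formula K = (det M1 - det M2)/(EG - F^2)^2 over the derivative matrices of E, F, G.
M1 = [[-E_qq/2 + F_pq - G_pp/2, E_p/2, F_p - E_q/2], [F_q - G_p/2, E, F], [G_q/2, F, G]] = [[-9, 0, 0], [9, 10, -9/2], [-9/2, -9/2, 13/4]]; det M1 = -441/4
M2 = [[0, E_q/2, G_p/2], [E_q/2, E, F], [G_p/2, F, G]] = [[0, -9, 9/2], [-9, 10, -9/2], [9/2, -9/2, 13/4]]; det M2 = -405/4
det M1 - det M2 = -9; K = -9 / (49/4)^2 = -144/2401


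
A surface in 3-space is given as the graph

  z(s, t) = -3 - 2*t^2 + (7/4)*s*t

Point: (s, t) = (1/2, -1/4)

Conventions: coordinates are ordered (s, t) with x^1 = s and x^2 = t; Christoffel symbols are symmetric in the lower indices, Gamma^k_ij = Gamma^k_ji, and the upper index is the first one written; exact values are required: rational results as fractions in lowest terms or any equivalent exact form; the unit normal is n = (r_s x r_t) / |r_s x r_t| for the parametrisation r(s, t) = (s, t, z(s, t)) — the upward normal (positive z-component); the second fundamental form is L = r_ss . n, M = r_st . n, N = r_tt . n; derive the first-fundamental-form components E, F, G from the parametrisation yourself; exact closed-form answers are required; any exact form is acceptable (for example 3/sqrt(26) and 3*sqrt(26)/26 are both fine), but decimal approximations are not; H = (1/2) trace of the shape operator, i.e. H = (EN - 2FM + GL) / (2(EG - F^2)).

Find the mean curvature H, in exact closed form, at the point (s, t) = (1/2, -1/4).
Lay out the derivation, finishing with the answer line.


z_s = -7/16, z_t = 15/8, z_ss = 0, z_st = 7/4, z_tt = -4
E = 305/256, F = -105/128, G = 289/64; answer radicand W^2 = 1205/256
unnormalised second-form numerators: l = 0, m = 7/4, n = -4; L = l/sqrt(1205/256), and similarly M = m/sqrt(W^2), N = n/sqrt(W^2)
H = (E*n - 2*F*m + G*l) / (2*(EG - F^2)*sqrt(W^2)); E*n - 2*F*m + G*l = -485/256, EG - F^2 = 1205/256, so H = (-97/482)/sqrt(1205/256)

Answer: H = -776*sqrt(1205)/290405


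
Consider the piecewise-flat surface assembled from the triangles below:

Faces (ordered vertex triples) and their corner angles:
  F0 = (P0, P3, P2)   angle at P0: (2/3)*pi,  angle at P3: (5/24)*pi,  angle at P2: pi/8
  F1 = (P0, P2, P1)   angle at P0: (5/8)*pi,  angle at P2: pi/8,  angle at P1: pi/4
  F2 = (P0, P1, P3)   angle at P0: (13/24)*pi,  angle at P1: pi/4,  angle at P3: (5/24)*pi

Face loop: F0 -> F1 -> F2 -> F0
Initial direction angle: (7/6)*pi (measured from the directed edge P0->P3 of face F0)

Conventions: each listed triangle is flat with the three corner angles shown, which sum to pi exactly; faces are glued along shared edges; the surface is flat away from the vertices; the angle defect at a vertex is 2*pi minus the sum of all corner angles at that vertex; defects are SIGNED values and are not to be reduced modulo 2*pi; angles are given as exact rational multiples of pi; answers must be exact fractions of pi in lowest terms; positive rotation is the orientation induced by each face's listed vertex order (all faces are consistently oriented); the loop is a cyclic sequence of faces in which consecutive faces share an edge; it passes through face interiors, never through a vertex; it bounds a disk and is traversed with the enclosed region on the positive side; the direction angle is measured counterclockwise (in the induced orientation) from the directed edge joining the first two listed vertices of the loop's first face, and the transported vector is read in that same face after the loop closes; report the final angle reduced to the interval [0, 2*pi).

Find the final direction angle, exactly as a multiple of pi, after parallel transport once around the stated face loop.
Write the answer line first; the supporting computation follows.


Answer: final direction angle = (4/3)*pi

enclosed vertex P0: corner angles sum to (11/6)*pi, defect = 2*pi - (11/6)*pi = pi/6
by Gauss-Bonnet the loop rotates the vector by the enclosed defect sum (positive orientation, mod 2*pi)
final angle = (7/6)*pi + pi/6 = (4/3)*pi (mod 2*pi)


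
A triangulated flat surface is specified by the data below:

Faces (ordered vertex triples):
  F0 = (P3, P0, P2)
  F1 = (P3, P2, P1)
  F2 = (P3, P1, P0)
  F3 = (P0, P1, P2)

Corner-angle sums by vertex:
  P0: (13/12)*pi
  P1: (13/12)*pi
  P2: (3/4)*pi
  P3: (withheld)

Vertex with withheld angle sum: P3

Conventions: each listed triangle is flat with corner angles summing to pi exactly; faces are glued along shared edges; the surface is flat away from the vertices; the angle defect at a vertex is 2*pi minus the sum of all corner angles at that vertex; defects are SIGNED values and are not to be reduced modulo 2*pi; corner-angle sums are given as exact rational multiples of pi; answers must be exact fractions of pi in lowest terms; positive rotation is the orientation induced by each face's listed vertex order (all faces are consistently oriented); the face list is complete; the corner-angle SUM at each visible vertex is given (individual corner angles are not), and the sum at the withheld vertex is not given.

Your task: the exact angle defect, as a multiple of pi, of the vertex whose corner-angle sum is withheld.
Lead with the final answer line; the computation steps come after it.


Answer: defect(P3) = (11/12)*pi

V = 4, E = 6, F = 4; chi = V - E + F = 2
Gauss-Bonnet: total defect = 2*pi*chi = 4*pi; visible defects sum to (37/12)*pi


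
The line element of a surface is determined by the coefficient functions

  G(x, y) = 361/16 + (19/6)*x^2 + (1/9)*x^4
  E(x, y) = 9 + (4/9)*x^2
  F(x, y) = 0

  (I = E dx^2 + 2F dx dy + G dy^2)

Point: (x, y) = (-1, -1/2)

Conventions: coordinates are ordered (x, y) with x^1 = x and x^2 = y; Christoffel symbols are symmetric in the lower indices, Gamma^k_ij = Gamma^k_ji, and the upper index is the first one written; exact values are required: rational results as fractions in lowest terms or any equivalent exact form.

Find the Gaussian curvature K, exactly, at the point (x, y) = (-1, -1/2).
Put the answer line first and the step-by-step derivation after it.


Answer: K = -5832/440725

E = 85/9, F = 0, G = 3721/144, EG - F^2 = 316285/1296 at the point
E_x = -8/9, E_y = 0, F_x = 0, F_y = 0, G_x = -61/9, G_y = 0
E_yy = 0, F_xy = 0, G_xx = 23/3
Using the Brioschi determinant formula for K from the metric derivatives:
M1 = [[-E_yy/2 + F_xy - G_xx/2, E_x/2, F_x - E_y/2], [F_y - G_x/2, E, F], [G_y/2, F, G]] = [[-23/6, -4/9, 0], [61/18, 85/9, 0], [0, 0, 3721/144]]; det M1 = -20915741/23328
M2 = [[0, E_y/2, G_x/2], [E_y/2, E, F], [G_x/2, F, G]] = [[0, 0, -61/18], [0, 85/9, 0], [-61/18, 0, 3721/144]]; det M2 = -316285/2916
det M1 - det M2 = -226981/288; K = -226981/288 / (316285/1296)^2 = -5832/440725


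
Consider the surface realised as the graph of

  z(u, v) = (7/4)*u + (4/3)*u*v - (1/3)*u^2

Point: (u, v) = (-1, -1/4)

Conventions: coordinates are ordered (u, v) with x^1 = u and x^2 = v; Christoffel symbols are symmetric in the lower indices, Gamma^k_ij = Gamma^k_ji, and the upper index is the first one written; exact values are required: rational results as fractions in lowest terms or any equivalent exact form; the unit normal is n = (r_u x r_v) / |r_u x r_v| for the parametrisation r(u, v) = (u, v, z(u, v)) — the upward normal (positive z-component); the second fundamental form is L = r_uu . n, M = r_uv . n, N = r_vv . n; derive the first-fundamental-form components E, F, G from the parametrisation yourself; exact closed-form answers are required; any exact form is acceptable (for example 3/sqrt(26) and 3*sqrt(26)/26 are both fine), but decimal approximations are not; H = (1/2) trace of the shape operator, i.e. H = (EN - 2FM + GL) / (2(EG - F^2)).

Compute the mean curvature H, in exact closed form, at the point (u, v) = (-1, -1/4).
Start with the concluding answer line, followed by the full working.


Answer: H = 192*sqrt(41)/8405

z_u = 25/12, z_v = -4/3, z_uu = -2/3, z_uv = 4/3, z_vv = 0
E = 769/144, F = -25/9, G = 25/9; answer radicand W^2 = 1025/144
unnormalised second-form numerators: l = -2/3, m = 4/3, n = 0; L = l/sqrt(1025/144), and similarly M = m/sqrt(W^2), N = n/sqrt(W^2)
H = (E*n - 2*F*m + G*l) / (2*(EG - F^2)*sqrt(W^2)); E*n - 2*F*m + G*l = 50/9, EG - F^2 = 1025/144, so H = (16/41)/sqrt(1025/144)
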